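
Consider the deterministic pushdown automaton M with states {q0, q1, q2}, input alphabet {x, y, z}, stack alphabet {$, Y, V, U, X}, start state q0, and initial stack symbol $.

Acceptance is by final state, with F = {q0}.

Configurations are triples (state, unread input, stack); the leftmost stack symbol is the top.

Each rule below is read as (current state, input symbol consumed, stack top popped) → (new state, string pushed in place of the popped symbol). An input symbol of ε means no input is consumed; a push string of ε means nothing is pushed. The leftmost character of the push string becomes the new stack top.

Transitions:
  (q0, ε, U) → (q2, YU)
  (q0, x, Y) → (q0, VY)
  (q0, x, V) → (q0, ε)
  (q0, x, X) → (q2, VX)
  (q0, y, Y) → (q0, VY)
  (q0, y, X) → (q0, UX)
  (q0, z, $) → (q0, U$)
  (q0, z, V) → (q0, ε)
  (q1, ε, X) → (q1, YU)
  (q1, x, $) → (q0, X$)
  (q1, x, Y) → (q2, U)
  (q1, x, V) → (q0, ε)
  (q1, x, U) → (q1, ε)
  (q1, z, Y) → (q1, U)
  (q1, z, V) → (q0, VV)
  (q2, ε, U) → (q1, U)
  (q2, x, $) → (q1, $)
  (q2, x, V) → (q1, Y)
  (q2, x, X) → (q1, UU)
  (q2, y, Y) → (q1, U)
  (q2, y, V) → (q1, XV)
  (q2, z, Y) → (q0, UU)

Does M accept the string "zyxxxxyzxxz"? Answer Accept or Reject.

(q0, zyxxxxyzxxz, $)
  read z, top $: go to q0, push U$ → (q0, yxxxxyzxxz, U$)
  ε-move, top U: go to q2, push YU → (q2, yxxxxyzxxz, YU$)
  read y, top Y: go to q1, push U → (q1, xxxxyzxxz, UU$)
  read x, top U: go to q1, push ε → (q1, xxxyzxxz, U$)
  read x, top U: go to q1, push ε → (q1, xxyzxxz, $)
  read x, top $: go to q0, push X$ → (q0, xyzxxz, X$)
  read x, top X: go to q2, push VX → (q2, yzxxz, VX$)
  read y, top V: go to q1, push XV → (q1, zxxz, XVX$)
  ε-move, top X: go to q1, push YU → (q1, zxxz, YUVX$)
  read z, top Y: go to q1, push U → (q1, xxz, UUVX$)
  read x, top U: go to q1, push ε → (q1, xz, UVX$)
  read x, top U: go to q1, push ε → (q1, z, VX$)
  read z, top V: go to q0, push VV → (q0, ε, VVX$)
All input consumed; state q0 ∈ F.

Accept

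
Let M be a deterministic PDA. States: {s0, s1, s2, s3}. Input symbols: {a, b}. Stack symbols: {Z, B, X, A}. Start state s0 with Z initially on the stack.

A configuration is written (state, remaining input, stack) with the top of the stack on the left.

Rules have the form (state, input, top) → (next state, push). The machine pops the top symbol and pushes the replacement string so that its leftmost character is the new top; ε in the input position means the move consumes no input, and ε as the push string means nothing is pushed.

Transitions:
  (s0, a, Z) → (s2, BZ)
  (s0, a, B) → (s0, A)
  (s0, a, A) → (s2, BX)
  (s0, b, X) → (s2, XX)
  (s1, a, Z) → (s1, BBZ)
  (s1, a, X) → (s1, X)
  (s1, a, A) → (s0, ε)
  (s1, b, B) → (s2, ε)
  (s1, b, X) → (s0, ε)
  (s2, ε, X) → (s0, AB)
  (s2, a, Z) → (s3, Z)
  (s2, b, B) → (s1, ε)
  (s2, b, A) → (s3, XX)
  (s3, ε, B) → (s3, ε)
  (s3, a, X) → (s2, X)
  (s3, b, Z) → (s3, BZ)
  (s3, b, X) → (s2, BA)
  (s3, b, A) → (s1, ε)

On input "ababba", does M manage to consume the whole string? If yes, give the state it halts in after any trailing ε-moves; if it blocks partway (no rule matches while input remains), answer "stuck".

s1

(s0, ababba, Z) ⊢ (s2, babba, BZ) ⊢ (s1, abba, Z) ⊢ (s1, bba, BBZ) ⊢ (s2, ba, BZ) ⊢ (s1, a, Z) ⊢ (s1, ε, BBZ)
All input consumed; M is in state s1.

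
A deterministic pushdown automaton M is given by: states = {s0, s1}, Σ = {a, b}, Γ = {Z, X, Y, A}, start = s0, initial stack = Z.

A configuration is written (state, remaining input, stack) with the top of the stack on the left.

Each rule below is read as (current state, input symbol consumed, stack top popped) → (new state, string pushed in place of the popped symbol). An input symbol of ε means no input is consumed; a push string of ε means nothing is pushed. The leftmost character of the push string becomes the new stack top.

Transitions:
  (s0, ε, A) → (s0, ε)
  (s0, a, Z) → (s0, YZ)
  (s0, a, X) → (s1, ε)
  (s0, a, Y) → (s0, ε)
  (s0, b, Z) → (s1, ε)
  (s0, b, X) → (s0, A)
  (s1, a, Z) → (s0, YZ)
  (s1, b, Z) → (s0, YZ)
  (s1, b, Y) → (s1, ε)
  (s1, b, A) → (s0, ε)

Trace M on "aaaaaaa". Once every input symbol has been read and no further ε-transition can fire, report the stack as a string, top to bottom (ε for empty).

YZ

(s0, aaaaaaa, Z)
  read a, top Z: go to s0, push YZ → (s0, aaaaaa, YZ)
  read a, top Y: go to s0, push ε → (s0, aaaaa, Z)
  read a, top Z: go to s0, push YZ → (s0, aaaa, YZ)
  read a, top Y: go to s0, push ε → (s0, aaa, Z)
  read a, top Z: go to s0, push YZ → (s0, aa, YZ)
  read a, top Y: go to s0, push ε → (s0, a, Z)
  read a, top Z: go to s0, push YZ → (s0, ε, YZ)
All input consumed in state s0 with stack YZ.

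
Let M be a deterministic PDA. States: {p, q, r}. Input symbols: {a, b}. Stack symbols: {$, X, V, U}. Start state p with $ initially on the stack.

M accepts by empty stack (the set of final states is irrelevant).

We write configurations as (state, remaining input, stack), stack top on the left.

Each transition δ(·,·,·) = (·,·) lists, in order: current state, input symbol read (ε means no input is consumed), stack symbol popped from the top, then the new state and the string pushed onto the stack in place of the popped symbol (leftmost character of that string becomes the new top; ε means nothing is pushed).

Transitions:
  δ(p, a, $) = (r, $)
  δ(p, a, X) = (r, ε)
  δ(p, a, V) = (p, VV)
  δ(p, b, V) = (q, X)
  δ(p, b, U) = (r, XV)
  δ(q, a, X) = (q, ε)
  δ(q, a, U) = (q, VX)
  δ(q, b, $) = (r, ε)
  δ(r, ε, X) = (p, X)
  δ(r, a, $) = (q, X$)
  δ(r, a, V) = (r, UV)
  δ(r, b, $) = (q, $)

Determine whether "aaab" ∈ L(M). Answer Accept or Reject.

Accept

(p, aaab, $) ⊢ (r, aab, $) ⊢ (q, ab, X$) ⊢ (q, b, $) ⊢ (r, ε, ε)
All input consumed and the stack is empty.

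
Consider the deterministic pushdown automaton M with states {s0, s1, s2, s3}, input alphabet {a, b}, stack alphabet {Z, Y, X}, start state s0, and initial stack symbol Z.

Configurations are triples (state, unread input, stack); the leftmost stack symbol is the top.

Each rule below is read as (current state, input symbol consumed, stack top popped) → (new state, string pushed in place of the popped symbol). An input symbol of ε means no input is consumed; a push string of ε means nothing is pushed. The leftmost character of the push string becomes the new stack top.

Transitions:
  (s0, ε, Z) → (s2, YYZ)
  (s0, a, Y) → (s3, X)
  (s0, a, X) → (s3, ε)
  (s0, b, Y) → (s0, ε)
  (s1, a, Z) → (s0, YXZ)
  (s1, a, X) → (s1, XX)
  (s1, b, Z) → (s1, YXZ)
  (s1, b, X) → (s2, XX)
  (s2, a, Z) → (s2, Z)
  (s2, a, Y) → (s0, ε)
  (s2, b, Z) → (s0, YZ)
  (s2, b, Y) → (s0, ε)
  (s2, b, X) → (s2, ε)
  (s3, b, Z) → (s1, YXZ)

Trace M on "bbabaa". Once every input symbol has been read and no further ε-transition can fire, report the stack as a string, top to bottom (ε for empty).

(s0, bbabaa, Z)
  ε-move, top Z: go to s2, push YYZ → (s2, bbabaa, YYZ)
  read b, top Y: go to s0, push ε → (s0, babaa, YZ)
  read b, top Y: go to s0, push ε → (s0, abaa, Z)
  ε-move, top Z: go to s2, push YYZ → (s2, abaa, YYZ)
  read a, top Y: go to s0, push ε → (s0, baa, YZ)
  read b, top Y: go to s0, push ε → (s0, aa, Z)
  ε-move, top Z: go to s2, push YYZ → (s2, aa, YYZ)
  read a, top Y: go to s0, push ε → (s0, a, YZ)
  read a, top Y: go to s3, push X → (s3, ε, XZ)
All input consumed in state s3 with stack XZ.

XZ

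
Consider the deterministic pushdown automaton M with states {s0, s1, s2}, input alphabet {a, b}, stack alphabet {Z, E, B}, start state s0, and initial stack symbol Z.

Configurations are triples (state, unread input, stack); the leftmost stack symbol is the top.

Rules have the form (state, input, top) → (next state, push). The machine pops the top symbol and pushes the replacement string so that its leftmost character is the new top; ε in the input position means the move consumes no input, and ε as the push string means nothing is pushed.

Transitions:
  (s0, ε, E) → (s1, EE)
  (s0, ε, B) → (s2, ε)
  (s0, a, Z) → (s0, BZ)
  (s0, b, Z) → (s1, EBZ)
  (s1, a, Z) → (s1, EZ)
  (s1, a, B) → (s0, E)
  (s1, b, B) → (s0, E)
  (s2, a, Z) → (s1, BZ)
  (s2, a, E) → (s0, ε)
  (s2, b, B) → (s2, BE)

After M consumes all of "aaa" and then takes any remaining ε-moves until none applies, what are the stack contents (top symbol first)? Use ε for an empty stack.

EEZ

(s0, aaa, Z) ⊢ (s0, aa, BZ) ⊢ (s2, aa, Z) ⊢ (s1, a, BZ) ⊢ (s0, ε, EZ) ⊢ (s1, ε, EEZ)
All input consumed in state s1 with stack EEZ.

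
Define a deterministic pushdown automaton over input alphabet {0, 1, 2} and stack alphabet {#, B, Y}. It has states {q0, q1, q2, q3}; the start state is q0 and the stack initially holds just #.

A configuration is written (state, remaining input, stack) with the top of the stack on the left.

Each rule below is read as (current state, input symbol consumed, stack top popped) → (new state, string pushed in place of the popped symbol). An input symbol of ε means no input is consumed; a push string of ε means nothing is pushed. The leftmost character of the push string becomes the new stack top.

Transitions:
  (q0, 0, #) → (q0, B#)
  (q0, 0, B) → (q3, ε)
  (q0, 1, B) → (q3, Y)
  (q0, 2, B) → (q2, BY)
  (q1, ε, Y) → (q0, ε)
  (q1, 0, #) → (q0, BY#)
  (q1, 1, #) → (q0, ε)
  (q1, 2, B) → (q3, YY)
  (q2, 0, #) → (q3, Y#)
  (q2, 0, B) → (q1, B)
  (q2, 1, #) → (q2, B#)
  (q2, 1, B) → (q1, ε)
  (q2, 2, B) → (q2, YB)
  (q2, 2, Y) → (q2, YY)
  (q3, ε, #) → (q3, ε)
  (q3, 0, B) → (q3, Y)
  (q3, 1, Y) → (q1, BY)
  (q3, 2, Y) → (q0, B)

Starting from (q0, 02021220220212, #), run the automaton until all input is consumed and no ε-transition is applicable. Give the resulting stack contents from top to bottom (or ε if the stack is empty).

(q0, 02021220220212, #) ⊢ (q0, 2021220220212, B#) ⊢ (q2, 021220220212, BY#) ⊢ (q1, 21220220212, BY#) ⊢ (q3, 1220220212, YYY#) ⊢ (q1, 220220212, BYYY#) ⊢ (q3, 20220212, YYYYY#) ⊢ (q0, 0220212, BYYYY#) ⊢ (q3, 220212, YYYY#) ⊢ (q0, 20212, BYYY#) ⊢ (q2, 0212, BYYYY#) ⊢ (q1, 212, BYYYY#) ⊢ (q3, 12, YYYYYY#) ⊢ (q1, 2, BYYYYYY#) ⊢ (q3, ε, YYYYYYYY#)
All input consumed in state q3 with stack YYYYYYYY#.

YYYYYYYY#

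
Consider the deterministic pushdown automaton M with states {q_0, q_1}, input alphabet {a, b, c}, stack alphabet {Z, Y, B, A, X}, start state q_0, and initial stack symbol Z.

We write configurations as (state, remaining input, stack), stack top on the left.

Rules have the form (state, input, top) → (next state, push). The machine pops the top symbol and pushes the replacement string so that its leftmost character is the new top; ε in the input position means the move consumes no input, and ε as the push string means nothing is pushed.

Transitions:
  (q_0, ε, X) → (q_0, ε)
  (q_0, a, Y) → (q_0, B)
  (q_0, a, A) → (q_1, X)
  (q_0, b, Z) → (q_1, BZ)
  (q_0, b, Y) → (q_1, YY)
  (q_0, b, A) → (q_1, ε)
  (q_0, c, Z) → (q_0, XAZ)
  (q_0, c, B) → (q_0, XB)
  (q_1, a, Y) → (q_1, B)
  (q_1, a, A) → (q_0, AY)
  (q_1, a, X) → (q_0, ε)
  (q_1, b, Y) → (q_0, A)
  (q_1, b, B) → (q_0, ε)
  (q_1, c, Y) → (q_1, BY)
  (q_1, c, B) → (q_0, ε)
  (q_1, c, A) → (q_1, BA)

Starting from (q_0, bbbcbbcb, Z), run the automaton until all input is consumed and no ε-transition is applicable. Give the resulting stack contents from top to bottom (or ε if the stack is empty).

(q_0, bbbcbbcb, Z) ⊢ (q_1, bbcbbcb, BZ) ⊢ (q_0, bcbbcb, Z) ⊢ (q_1, cbbcb, BZ) ⊢ (q_0, bbcb, Z) ⊢ (q_1, bcb, BZ) ⊢ (q_0, cb, Z) ⊢ (q_0, b, XAZ) ⊢ (q_0, b, AZ) ⊢ (q_1, ε, Z)
All input consumed in state q_1 with stack Z.

Z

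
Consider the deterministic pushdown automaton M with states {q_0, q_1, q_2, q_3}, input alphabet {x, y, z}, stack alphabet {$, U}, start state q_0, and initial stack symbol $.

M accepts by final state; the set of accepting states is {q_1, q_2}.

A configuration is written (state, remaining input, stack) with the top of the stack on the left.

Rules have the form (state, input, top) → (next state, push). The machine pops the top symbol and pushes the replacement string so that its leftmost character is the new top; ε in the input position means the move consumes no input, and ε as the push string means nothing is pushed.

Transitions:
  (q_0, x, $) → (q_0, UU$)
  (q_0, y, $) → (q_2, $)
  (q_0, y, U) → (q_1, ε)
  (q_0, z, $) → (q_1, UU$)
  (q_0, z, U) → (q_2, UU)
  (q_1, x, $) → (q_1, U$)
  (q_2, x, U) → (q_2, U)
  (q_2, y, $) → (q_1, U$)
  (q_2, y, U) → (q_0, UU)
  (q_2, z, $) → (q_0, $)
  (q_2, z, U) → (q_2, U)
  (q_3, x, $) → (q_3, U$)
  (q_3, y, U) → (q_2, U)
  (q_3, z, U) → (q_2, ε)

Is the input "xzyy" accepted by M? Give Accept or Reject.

(q_0, xzyy, $)
  read x, top $: go to q_0, push UU$ → (q_0, zyy, UU$)
  read z, top U: go to q_2, push UU → (q_2, yy, UUU$)
  read y, top U: go to q_0, push UU → (q_0, y, UUUU$)
  read y, top U: go to q_1, push ε → (q_1, ε, UUU$)
All input consumed; state q_1 ∈ F.

Accept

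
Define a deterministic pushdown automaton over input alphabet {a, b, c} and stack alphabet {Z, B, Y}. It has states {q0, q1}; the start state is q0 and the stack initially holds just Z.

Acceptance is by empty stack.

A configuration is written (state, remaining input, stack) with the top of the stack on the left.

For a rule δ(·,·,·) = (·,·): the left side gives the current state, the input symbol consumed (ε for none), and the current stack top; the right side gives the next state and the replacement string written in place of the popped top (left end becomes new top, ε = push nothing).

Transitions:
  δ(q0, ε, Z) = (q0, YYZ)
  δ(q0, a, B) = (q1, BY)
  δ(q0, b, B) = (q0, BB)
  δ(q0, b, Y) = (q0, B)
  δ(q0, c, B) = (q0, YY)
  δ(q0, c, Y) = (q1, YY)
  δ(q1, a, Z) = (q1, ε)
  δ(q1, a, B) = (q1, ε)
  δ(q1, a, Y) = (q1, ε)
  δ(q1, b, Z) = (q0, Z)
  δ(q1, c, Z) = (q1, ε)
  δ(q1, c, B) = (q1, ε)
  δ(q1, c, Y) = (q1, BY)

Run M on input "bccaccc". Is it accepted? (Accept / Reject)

(q0, bccaccc, Z)
  ε-move, top Z: go to q0, push YYZ → (q0, bccaccc, YYZ)
  read b, top Y: go to q0, push B → (q0, ccaccc, BYZ)
  read c, top B: go to q0, push YY → (q0, caccc, YYYZ)
  read c, top Y: go to q1, push YY → (q1, accc, YYYYZ)
  read a, top Y: go to q1, push ε → (q1, ccc, YYYZ)
  read c, top Y: go to q1, push BY → (q1, cc, BYYYZ)
  read c, top B: go to q1, push ε → (q1, c, YYYZ)
  read c, top Y: go to q1, push BY → (q1, ε, BYYYZ)
All input consumed; stack is BYYYZ, not empty, and no further ε-move applies.

Reject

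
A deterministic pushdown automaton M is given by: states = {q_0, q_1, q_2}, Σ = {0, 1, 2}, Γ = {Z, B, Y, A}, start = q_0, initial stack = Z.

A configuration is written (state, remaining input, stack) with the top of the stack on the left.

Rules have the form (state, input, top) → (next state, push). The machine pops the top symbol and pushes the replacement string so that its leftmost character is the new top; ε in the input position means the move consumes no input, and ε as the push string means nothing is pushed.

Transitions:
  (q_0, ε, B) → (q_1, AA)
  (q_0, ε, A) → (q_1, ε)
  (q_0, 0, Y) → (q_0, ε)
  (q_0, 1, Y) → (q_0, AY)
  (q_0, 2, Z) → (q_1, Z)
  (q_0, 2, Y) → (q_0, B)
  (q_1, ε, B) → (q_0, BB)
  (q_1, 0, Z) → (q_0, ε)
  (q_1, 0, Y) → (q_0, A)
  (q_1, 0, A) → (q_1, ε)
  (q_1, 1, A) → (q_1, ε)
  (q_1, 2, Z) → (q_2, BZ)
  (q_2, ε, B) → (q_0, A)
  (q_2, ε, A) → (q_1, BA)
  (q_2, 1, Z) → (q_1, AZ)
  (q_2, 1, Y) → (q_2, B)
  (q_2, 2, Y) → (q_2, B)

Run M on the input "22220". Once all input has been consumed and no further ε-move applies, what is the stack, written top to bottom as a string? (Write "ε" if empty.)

(q_0, 22220, Z) ⊢ (q_1, 2220, Z) ⊢ (q_2, 220, BZ) ⊢ (q_0, 220, AZ) ⊢ (q_1, 220, Z) ⊢ (q_2, 20, BZ) ⊢ (q_0, 20, AZ) ⊢ (q_1, 20, Z) ⊢ (q_2, 0, BZ) ⊢ (q_0, 0, AZ) ⊢ (q_1, 0, Z) ⊢ (q_0, ε, ε)
All input consumed in state q_0 with stack ε.

ε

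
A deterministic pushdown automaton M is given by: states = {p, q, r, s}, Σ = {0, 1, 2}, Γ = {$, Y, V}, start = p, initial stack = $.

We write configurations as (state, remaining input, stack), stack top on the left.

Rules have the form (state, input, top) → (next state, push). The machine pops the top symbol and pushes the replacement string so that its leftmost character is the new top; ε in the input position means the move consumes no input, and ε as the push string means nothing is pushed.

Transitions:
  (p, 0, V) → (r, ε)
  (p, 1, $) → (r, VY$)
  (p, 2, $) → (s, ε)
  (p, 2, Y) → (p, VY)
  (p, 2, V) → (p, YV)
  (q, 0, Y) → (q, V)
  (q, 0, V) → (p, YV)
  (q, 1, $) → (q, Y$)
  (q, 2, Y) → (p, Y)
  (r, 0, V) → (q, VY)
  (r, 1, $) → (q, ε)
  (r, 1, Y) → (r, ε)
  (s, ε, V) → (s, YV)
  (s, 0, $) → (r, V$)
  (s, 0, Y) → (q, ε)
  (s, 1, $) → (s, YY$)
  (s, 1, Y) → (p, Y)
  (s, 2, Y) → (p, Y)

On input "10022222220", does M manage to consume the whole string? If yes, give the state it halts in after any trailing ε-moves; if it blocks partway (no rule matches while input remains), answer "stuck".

(p, 10022222220, $) ⊢ (r, 0022222220, VY$) ⊢ (q, 022222220, VYY$) ⊢ (p, 22222220, YVYY$) ⊢ (p, 2222220, VYVYY$) ⊢ (p, 222220, YVYVYY$) ⊢ (p, 22220, VYVYVYY$) ⊢ (p, 2220, YVYVYVYY$) ⊢ (p, 220, VYVYVYVYY$) ⊢ (p, 20, YVYVYVYVYY$) ⊢ (p, 0, VYVYVYVYVYY$) ⊢ (r, ε, YVYVYVYVYY$)
All input consumed; M is in state r.

r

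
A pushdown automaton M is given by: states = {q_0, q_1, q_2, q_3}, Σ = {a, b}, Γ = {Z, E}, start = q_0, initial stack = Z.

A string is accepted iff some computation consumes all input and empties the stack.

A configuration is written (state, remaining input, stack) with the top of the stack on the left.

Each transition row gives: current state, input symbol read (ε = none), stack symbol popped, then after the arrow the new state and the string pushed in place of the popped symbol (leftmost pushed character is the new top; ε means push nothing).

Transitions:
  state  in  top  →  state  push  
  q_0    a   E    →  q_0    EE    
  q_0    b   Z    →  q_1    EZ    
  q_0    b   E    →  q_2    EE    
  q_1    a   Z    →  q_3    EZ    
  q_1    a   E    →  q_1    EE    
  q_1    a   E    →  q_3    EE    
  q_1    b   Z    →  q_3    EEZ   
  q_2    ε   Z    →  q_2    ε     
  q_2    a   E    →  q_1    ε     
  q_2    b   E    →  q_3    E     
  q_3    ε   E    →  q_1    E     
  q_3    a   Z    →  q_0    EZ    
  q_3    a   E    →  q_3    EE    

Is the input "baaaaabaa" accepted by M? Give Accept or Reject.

Reject

No computation consumes all input and empties the stack.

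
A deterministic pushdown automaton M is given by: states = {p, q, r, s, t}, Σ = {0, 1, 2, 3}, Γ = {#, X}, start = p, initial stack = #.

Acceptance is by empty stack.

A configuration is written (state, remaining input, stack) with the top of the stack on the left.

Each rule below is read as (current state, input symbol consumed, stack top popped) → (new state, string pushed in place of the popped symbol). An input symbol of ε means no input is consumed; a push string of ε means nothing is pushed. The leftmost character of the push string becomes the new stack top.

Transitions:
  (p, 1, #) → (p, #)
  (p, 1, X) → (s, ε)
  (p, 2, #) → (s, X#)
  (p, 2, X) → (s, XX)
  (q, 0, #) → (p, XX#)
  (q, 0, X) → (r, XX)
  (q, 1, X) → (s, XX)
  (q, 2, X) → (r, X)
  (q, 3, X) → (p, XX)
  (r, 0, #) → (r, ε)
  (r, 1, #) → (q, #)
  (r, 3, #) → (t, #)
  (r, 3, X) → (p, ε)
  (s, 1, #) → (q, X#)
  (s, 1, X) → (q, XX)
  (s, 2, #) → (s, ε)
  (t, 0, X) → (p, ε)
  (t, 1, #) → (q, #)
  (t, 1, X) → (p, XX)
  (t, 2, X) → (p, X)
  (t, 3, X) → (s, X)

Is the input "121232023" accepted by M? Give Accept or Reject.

(p, 121232023, #)
  read 1, top #: go to p, push # → (p, 21232023, #)
  read 2, top #: go to s, push X# → (s, 1232023, X#)
  read 1, top X: go to q, push XX → (q, 232023, XX#)
  read 2, top X: go to r, push X → (r, 32023, XX#)
  read 3, top X: go to p, push ε → (p, 2023, X#)
  read 2, top X: go to s, push XX → (s, 023, XX#)
No transition applies at (s, 023, XX#); input not fully consumed.

Reject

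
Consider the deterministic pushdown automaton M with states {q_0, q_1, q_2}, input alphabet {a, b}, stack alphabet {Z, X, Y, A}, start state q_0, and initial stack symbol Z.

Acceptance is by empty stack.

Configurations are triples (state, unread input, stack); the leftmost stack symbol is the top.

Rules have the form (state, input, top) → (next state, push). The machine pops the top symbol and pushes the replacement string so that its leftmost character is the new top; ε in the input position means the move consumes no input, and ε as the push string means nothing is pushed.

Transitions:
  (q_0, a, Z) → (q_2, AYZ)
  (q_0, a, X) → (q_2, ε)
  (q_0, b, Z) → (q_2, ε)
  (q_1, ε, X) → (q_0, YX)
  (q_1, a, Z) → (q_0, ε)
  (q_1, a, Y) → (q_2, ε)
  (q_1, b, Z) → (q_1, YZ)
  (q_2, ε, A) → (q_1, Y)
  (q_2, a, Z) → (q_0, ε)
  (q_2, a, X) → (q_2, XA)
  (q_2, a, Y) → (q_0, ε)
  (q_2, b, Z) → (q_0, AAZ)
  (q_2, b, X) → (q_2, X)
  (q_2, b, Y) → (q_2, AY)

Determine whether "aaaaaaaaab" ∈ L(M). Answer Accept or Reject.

Accept

(q_0, aaaaaaaaab, Z) ⊢ (q_2, aaaaaaaab, AYZ) ⊢ (q_1, aaaaaaaab, YYZ) ⊢ (q_2, aaaaaaab, YZ) ⊢ (q_0, aaaaaab, Z) ⊢ (q_2, aaaaab, AYZ) ⊢ (q_1, aaaaab, YYZ) ⊢ (q_2, aaaab, YZ) ⊢ (q_0, aaab, Z) ⊢ (q_2, aab, AYZ) ⊢ (q_1, aab, YYZ) ⊢ (q_2, ab, YZ) ⊢ (q_0, b, Z) ⊢ (q_2, ε, ε)
All input consumed and the stack is empty.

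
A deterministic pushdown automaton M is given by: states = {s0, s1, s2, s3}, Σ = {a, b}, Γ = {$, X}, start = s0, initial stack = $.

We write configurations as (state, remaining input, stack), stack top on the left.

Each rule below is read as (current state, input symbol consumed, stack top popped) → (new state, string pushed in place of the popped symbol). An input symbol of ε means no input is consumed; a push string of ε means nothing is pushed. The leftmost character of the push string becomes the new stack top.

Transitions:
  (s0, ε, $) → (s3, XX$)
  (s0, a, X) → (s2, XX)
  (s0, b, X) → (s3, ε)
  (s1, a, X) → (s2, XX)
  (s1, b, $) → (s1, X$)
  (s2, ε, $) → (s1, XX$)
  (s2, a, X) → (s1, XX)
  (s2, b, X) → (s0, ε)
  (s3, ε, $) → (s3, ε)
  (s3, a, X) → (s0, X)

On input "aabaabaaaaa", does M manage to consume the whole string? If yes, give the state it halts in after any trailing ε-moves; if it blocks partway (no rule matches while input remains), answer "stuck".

(s0, aabaabaaaaa, $)
  ε-move, top $: go to s3, push XX$ → (s3, aabaabaaaaa, XX$)
  read a, top X: go to s0, push X → (s0, abaabaaaaa, XX$)
  read a, top X: go to s2, push XX → (s2, baabaaaaa, XXX$)
  read b, top X: go to s0, push ε → (s0, aabaaaaa, XX$)
  read a, top X: go to s2, push XX → (s2, abaaaaa, XXX$)
  read a, top X: go to s1, push XX → (s1, baaaaa, XXXX$)
No transition for (s1, b, top X); M blocks with input baaaaa remaining.

stuck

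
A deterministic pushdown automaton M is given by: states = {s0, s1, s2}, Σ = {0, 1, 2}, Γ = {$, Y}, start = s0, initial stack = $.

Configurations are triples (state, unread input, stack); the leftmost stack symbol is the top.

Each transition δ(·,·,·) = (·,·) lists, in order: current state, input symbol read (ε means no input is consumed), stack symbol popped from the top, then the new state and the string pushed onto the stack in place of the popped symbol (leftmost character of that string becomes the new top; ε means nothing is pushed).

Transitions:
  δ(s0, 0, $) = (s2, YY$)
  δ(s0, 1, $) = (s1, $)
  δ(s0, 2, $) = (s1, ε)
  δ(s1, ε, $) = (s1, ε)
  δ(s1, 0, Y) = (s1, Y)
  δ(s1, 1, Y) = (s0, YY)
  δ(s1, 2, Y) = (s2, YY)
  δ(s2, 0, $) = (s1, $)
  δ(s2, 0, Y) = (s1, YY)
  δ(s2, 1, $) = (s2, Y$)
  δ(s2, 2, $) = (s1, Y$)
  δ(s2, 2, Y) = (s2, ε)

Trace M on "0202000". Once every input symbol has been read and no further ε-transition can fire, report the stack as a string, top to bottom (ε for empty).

(s0, 0202000, $) ⊢ (s2, 202000, YY$) ⊢ (s2, 02000, Y$) ⊢ (s1, 2000, YY$) ⊢ (s2, 000, YYY$) ⊢ (s1, 00, YYYY$) ⊢ (s1, 0, YYYY$) ⊢ (s1, ε, YYYY$)
All input consumed in state s1 with stack YYYY$.

YYYY$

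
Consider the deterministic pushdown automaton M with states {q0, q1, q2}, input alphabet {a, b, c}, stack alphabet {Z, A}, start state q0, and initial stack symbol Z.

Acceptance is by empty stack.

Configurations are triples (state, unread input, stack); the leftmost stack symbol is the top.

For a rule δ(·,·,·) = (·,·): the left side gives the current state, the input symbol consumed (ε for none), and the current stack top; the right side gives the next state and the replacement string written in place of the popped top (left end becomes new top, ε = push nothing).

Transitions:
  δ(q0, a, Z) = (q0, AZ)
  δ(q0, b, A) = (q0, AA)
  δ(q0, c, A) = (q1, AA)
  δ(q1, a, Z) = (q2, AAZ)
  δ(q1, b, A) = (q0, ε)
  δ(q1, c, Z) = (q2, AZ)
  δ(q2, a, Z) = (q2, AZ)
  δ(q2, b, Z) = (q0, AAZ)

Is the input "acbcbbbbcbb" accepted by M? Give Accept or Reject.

(q0, acbcbbbbcbb, Z)
  read a, top Z: go to q0, push AZ → (q0, cbcbbbbcbb, AZ)
  read c, top A: go to q1, push AA → (q1, bcbbbbcbb, AAZ)
  read b, top A: go to q0, push ε → (q0, cbbbbcbb, AZ)
  read c, top A: go to q1, push AA → (q1, bbbbcbb, AAZ)
  read b, top A: go to q0, push ε → (q0, bbbcbb, AZ)
  read b, top A: go to q0, push AA → (q0, bbcbb, AAZ)
  read b, top A: go to q0, push AA → (q0, bcbb, AAAZ)
  read b, top A: go to q0, push AA → (q0, cbb, AAAAZ)
  read c, top A: go to q1, push AA → (q1, bb, AAAAAZ)
  read b, top A: go to q0, push ε → (q0, b, AAAAZ)
  read b, top A: go to q0, push AA → (q0, ε, AAAAAZ)
All input consumed; stack is AAAAAZ, not empty, and no further ε-move applies.

Reject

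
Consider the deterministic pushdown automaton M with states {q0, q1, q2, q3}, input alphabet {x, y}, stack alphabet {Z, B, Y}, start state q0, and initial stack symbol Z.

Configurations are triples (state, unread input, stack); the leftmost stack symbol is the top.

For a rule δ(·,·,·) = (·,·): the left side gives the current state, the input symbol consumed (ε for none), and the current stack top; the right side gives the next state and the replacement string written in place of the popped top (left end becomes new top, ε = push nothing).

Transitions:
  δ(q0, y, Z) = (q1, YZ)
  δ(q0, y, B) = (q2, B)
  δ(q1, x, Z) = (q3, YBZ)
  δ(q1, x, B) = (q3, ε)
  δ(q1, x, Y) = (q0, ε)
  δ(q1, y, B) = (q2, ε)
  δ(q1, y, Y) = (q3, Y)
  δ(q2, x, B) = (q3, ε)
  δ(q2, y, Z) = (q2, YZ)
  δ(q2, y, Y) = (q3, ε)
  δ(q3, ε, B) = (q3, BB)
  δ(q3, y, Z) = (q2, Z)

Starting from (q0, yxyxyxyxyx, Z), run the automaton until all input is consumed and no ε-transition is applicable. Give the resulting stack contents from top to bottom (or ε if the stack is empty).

(q0, yxyxyxyxyx, Z)
  read y, top Z: go to q1, push YZ → (q1, xyxyxyxyx, YZ)
  read x, top Y: go to q0, push ε → (q0, yxyxyxyx, Z)
  read y, top Z: go to q1, push YZ → (q1, xyxyxyx, YZ)
  read x, top Y: go to q0, push ε → (q0, yxyxyx, Z)
  read y, top Z: go to q1, push YZ → (q1, xyxyx, YZ)
  read x, top Y: go to q0, push ε → (q0, yxyx, Z)
  read y, top Z: go to q1, push YZ → (q1, xyx, YZ)
  read x, top Y: go to q0, push ε → (q0, yx, Z)
  read y, top Z: go to q1, push YZ → (q1, x, YZ)
  read x, top Y: go to q0, push ε → (q0, ε, Z)
All input consumed in state q0 with stack Z.

Z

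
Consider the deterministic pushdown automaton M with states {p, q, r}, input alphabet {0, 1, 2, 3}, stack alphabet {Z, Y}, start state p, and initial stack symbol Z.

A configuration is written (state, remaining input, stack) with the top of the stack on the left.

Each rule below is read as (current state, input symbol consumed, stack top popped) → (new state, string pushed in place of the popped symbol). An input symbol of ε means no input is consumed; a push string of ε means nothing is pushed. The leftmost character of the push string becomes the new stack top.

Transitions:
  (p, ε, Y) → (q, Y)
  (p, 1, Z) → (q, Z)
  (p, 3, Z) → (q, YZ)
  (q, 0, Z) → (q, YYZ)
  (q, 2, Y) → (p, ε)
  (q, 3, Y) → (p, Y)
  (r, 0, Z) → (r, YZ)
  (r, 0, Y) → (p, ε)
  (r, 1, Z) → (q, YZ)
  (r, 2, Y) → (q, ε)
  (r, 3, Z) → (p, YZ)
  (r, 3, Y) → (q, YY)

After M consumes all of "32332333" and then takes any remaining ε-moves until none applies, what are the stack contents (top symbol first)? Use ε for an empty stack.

YZ

(p, 32332333, Z)
  read 3, top Z: go to q, push YZ → (q, 2332333, YZ)
  read 2, top Y: go to p, push ε → (p, 332333, Z)
  read 3, top Z: go to q, push YZ → (q, 32333, YZ)
  read 3, top Y: go to p, push Y → (p, 2333, YZ)
  ε-move, top Y: go to q, push Y → (q, 2333, YZ)
  read 2, top Y: go to p, push ε → (p, 333, Z)
  read 3, top Z: go to q, push YZ → (q, 33, YZ)
  read 3, top Y: go to p, push Y → (p, 3, YZ)
  ε-move, top Y: go to q, push Y → (q, 3, YZ)
  read 3, top Y: go to p, push Y → (p, ε, YZ)
  ε-move, top Y: go to q, push Y → (q, ε, YZ)
All input consumed in state q with stack YZ.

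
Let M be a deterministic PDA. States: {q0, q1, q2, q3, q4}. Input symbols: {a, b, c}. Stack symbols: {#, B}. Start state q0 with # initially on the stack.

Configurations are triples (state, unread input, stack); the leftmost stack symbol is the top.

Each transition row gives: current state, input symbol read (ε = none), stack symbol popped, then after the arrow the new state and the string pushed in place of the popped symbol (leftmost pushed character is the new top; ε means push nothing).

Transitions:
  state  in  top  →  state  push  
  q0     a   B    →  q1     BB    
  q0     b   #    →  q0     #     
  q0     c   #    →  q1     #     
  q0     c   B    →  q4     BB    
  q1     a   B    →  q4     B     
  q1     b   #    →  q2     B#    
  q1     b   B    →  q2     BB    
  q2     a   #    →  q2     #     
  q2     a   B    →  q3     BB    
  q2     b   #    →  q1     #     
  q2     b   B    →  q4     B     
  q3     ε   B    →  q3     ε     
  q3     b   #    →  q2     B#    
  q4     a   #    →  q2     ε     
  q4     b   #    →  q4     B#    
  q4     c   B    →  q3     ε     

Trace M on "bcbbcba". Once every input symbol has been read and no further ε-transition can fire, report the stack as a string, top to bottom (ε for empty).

#

(q0, bcbbcba, #) ⊢ (q0, cbbcba, #) ⊢ (q1, bbcba, #) ⊢ (q2, bcba, B#) ⊢ (q4, cba, B#) ⊢ (q3, ba, #) ⊢ (q2, a, B#) ⊢ (q3, ε, BB#) ⊢ (q3, ε, B#) ⊢ (q3, ε, #)
All input consumed in state q3 with stack #.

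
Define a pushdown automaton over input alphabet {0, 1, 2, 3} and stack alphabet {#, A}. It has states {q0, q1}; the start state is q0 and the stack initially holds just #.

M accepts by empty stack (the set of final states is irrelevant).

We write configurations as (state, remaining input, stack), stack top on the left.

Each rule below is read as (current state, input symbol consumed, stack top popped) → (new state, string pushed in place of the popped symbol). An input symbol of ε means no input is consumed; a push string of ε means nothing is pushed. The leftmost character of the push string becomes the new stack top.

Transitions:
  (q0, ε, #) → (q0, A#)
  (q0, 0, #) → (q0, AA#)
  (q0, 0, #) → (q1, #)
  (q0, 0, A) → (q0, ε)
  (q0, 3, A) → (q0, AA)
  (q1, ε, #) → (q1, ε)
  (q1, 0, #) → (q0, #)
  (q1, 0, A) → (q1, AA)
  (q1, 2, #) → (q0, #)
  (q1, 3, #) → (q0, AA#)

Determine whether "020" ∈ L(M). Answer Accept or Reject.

Accept

One accepting computation: (q0, 020, #) ⊢ (q1, 20, #) ⊢ (q0, 0, #) ⊢ (q1, ε, #) ⊢ (q1, ε, ε)
All input consumed and the stack is empty.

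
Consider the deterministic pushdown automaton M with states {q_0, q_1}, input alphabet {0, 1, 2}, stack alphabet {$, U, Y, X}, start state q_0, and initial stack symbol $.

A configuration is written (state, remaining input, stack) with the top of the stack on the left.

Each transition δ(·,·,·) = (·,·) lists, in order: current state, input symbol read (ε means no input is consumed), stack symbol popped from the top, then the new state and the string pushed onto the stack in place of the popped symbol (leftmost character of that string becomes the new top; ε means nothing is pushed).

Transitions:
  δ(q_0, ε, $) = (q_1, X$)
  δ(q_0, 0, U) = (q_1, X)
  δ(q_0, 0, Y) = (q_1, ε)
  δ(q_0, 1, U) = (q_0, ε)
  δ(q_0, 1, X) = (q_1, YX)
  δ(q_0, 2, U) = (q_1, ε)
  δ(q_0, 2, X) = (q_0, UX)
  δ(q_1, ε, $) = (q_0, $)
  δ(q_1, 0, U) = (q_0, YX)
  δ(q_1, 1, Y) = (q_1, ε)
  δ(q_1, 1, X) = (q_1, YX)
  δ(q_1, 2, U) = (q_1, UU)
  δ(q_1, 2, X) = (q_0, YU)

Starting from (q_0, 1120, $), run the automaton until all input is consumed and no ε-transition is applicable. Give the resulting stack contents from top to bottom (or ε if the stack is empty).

(q_0, 1120, $)
  ε-move, top $: go to q_1, push X$ → (q_1, 1120, X$)
  read 1, top X: go to q_1, push YX → (q_1, 120, YX$)
  read 1, top Y: go to q_1, push ε → (q_1, 20, X$)
  read 2, top X: go to q_0, push YU → (q_0, 0, YU$)
  read 0, top Y: go to q_1, push ε → (q_1, ε, U$)
All input consumed in state q_1 with stack U$.

U$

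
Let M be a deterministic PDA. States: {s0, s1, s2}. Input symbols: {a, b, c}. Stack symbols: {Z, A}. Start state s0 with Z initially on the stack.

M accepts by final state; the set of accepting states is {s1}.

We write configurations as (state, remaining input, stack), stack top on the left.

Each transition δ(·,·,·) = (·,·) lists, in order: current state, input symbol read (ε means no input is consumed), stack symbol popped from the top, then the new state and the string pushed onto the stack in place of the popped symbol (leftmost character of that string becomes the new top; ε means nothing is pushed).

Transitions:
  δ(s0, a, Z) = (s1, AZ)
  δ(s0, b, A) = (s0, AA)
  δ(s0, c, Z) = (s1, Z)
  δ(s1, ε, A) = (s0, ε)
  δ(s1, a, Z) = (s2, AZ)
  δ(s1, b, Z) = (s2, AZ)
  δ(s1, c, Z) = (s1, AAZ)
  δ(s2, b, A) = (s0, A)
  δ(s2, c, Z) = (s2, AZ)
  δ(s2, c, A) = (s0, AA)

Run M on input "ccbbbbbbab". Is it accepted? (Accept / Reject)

(s0, ccbbbbbbab, Z)
  read c, top Z: go to s1, push Z → (s1, cbbbbbbab, Z)
  read c, top Z: go to s1, push AAZ → (s1, bbbbbbab, AAZ)
  ε-move, top A: go to s0, push ε → (s0, bbbbbbab, AZ)
  read b, top A: go to s0, push AA → (s0, bbbbbab, AAZ)
  read b, top A: go to s0, push AA → (s0, bbbbab, AAAZ)
  read b, top A: go to s0, push AA → (s0, bbbab, AAAAZ)
  read b, top A: go to s0, push AA → (s0, bbab, AAAAAZ)
  read b, top A: go to s0, push AA → (s0, bab, AAAAAAZ)
  read b, top A: go to s0, push AA → (s0, ab, AAAAAAAZ)
No transition applies at (s0, ab, AAAAAAAZ); input not fully consumed.

Reject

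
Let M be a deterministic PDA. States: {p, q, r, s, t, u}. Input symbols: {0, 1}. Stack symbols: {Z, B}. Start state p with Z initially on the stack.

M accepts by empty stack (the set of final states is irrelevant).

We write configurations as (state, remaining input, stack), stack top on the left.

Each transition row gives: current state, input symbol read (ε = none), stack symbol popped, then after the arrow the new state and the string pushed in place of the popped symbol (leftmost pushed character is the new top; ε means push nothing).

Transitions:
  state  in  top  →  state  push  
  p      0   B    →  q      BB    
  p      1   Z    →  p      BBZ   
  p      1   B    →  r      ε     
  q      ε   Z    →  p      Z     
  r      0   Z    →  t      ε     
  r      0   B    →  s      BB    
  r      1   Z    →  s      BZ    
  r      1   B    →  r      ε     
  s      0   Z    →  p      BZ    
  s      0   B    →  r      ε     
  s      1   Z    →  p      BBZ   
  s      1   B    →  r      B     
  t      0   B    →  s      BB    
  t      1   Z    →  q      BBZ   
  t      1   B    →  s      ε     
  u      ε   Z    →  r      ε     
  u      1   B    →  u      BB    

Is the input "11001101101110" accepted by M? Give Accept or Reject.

(p, 11001101101110, Z) ⊢ (p, 1001101101110, BBZ) ⊢ (r, 001101101110, BZ) ⊢ (s, 01101101110, BBZ) ⊢ (r, 1101101110, BZ) ⊢ (r, 101101110, Z) ⊢ (s, 01101110, BZ) ⊢ (r, 1101110, Z) ⊢ (s, 101110, BZ) ⊢ (r, 01110, BZ) ⊢ (s, 1110, BBZ) ⊢ (r, 110, BBZ) ⊢ (r, 10, BZ) ⊢ (r, 0, Z) ⊢ (t, ε, ε)
All input consumed and the stack is empty.

Accept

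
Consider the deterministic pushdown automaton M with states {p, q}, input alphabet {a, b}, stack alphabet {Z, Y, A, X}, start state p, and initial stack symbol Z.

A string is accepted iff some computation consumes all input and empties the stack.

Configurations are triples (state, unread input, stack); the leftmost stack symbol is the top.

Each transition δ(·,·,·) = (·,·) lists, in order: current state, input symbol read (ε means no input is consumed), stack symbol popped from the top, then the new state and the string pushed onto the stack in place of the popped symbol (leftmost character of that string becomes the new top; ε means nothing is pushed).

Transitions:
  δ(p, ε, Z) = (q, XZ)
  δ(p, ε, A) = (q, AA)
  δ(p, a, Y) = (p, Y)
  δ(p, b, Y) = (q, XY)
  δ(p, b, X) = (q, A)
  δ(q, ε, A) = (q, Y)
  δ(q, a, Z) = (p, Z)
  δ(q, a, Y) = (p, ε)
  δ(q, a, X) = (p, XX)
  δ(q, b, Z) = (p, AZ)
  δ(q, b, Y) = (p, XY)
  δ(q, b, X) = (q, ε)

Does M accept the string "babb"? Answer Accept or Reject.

(p, babb, Z)
  ε-move, top Z: go to q, push XZ → (q, babb, XZ)
  read b, top X: go to q, push ε → (q, abb, Z)
  read a, top Z: go to p, push Z → (p, bb, Z)
  ε-move, top Z: go to q, push XZ → (q, bb, XZ)
  read b, top X: go to q, push ε → (q, b, Z)
  read b, top Z: go to p, push AZ → (p, ε, AZ)
  ε-move, top A: go to q, push AA → (q, ε, AAZ)
  ε-move, top A: go to q, push Y → (q, ε, YAZ)
All input consumed; stack is YAZ, not empty, and no further ε-move applies.

Reject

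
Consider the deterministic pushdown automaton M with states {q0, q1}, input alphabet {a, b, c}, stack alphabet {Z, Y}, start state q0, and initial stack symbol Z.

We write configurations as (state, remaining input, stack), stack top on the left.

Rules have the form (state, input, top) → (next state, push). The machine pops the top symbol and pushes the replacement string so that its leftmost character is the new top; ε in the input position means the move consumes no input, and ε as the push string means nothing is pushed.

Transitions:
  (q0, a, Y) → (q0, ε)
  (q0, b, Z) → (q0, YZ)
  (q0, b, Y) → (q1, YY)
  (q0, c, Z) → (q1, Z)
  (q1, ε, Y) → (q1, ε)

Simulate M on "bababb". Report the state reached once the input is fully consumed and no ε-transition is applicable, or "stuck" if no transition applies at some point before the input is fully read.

(q0, bababb, Z)
  read b, top Z: go to q0, push YZ → (q0, ababb, YZ)
  read a, top Y: go to q0, push ε → (q0, babb, Z)
  read b, top Z: go to q0, push YZ → (q0, abb, YZ)
  read a, top Y: go to q0, push ε → (q0, bb, Z)
  read b, top Z: go to q0, push YZ → (q0, b, YZ)
  read b, top Y: go to q1, push YY → (q1, ε, YYZ)
  ε-move, top Y: go to q1, push ε → (q1, ε, YZ)
  ε-move, top Y: go to q1, push ε → (q1, ε, Z)
All input consumed; M is in state q1.

q1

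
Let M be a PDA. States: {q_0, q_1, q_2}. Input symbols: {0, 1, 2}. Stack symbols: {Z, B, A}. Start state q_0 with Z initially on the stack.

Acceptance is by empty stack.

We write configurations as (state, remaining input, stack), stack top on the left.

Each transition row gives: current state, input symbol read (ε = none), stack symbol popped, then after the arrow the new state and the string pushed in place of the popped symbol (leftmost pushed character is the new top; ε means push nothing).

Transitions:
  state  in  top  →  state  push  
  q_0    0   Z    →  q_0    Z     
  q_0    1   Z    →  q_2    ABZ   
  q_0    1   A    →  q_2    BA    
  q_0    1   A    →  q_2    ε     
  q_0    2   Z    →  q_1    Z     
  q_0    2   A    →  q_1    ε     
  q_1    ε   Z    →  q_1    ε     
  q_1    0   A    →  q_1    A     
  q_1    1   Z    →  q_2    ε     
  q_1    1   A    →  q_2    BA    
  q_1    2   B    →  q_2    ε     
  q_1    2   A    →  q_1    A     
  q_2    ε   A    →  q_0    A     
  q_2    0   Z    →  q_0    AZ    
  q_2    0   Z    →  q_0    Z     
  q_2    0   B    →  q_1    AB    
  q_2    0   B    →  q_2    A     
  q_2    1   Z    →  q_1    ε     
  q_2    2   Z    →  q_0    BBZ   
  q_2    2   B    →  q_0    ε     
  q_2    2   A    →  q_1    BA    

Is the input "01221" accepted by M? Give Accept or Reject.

One accepting computation: (q_0, 01221, Z) ⊢ (q_0, 1221, Z) ⊢ (q_2, 221, ABZ) ⊢ (q_0, 221, ABZ) ⊢ (q_1, 21, BZ) ⊢ (q_2, 1, Z) ⊢ (q_1, ε, ε)
All input consumed and the stack is empty.

Accept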